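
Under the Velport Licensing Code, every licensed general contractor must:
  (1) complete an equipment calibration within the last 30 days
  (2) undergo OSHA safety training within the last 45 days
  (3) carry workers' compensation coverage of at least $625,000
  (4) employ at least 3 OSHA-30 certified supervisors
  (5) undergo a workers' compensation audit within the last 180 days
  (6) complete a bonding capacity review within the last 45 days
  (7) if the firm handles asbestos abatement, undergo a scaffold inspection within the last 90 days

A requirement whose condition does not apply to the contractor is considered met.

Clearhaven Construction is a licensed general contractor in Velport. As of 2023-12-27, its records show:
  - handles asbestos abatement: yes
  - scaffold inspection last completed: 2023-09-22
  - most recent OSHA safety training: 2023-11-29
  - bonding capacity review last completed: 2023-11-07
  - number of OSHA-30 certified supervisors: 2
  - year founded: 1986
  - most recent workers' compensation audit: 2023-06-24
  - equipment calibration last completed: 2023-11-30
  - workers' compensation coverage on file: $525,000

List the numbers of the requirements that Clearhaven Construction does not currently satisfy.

3, 4, 5, 6, 7

1. equipment calibration 27 days ago vs limit 30 → met
2. OSHA safety training 28 days ago vs limit 45 → met
3. workers' compensation coverage $525,000 < $625,000 → not met
4. OSHA-30 certified supervisors 2 < 3 → not met
5. workers' compensation audit 186 days ago vs limit 180 → not met
6. bonding capacity review 50 days ago vs limit 45 → not met
7. condition 'handles asbestos abatement' holds; scaffold inspection 96 days ago vs limit 90 → not met
Not met: 3, 4, 5, 6, 7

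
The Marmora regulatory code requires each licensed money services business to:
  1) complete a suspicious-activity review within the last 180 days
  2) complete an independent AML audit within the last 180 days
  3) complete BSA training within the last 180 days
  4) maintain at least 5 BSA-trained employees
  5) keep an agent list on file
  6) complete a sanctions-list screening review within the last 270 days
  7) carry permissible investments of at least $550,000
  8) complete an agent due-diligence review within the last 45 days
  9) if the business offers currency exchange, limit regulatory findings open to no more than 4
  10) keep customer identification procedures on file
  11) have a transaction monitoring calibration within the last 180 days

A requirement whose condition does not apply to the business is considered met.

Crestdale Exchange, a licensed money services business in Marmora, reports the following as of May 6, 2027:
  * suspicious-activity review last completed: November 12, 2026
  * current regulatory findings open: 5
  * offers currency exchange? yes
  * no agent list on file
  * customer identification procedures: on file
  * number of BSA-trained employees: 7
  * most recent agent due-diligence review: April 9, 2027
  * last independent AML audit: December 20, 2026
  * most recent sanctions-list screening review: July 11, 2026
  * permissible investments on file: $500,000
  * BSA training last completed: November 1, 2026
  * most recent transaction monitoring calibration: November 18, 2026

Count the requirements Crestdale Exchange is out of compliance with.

5

1. suspicious-activity review 175 days ago vs limit 180 → met
2. independent AML audit 137 days ago vs limit 180 → met
3. BSA training 186 days ago vs limit 180 → not met
4. BSA-trained employees 7 ≥ 5 → met
5. agent list absent → not met
6. sanctions-list screening review 299 days ago vs limit 270 → not met
7. permissible investments $500,000 < $550,000 → not met
8. agent due-diligence review 27 days ago vs limit 45 → met
9. condition 'offers currency exchange' holds; regulatory findings open 5 > 4 → not met
10. customer identification procedures present → met
11. transaction monitoring calibration 169 days ago vs limit 180 → met
Not met: 5 of 11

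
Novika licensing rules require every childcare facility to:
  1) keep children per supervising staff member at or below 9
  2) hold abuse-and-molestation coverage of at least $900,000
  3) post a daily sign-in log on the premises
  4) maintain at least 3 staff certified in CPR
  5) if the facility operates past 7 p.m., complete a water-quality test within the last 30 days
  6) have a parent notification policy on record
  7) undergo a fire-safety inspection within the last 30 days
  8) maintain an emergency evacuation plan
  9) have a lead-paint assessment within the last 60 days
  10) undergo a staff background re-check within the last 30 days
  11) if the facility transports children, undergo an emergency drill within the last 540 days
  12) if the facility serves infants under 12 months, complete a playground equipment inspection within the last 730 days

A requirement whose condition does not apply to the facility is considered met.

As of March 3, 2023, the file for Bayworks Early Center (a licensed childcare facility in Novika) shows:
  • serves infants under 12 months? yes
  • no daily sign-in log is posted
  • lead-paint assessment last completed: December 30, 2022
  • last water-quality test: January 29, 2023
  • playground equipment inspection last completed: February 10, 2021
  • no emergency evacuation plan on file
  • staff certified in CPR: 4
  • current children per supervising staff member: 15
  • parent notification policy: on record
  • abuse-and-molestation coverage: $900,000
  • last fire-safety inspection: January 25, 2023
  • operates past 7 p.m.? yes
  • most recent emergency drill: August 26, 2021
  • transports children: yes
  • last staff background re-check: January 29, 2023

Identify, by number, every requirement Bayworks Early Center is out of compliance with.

1, 3, 5, 7, 8, 9, 10, 11, 12

1. children per supervising staff member 15 > 9 → not met
2. abuse-and-molestation coverage $900,000 ≥ $900,000 → met
3. daily sign-in log absent → not met
4. staff certified in CPR 4 ≥ 3 → met
5. condition 'operates past 7 p.m.' holds; water-quality test 33 days ago vs limit 30 → not met
6. parent notification policy present → met
7. fire-safety inspection 37 days ago vs limit 30 → not met
8. emergency evacuation plan absent → not met
9. lead-paint assessment 63 days ago vs limit 60 → not met
10. staff background re-check 33 days ago vs limit 30 → not met
11. condition 'transports children' holds; emergency drill 554 days ago vs limit 540 → not met
12. condition 'serves infants under 12 months' holds; playground equipment inspection 751 days ago vs limit 730 → not met
Not met: 1, 3, 5, 7, 8, 9, 10, 11, 12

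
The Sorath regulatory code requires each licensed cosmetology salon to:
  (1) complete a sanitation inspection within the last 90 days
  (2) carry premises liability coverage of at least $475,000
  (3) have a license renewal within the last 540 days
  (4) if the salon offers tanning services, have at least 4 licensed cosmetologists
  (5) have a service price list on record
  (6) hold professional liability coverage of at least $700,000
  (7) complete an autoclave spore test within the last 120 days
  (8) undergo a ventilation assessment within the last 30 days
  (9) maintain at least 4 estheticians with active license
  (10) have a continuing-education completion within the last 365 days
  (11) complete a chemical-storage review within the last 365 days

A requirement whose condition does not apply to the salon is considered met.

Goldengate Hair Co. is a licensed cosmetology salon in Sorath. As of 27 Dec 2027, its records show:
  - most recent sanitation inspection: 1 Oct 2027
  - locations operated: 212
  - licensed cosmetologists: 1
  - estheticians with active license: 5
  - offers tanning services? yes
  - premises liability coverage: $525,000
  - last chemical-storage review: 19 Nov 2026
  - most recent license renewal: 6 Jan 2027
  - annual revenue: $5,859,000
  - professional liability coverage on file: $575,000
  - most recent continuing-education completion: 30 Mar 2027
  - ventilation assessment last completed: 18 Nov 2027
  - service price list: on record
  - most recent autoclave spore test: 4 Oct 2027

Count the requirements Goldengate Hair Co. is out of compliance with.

1. sanitation inspection 87 days ago vs limit 90 → met
2. premises liability coverage $525,000 ≥ $475,000 → met
3. license renewal 355 days ago vs limit 540 → met
4. condition 'offers tanning services' holds; licensed cosmetologists 1 < 4 → not met
5. service price list present → met
6. professional liability coverage $575,000 < $700,000 → not met
7. autoclave spore test 84 days ago vs limit 120 → met
8. ventilation assessment 39 days ago vs limit 30 → not met
9. estheticians with active license 5 ≥ 4 → met
10. continuing-education completion 272 days ago vs limit 365 → met
11. chemical-storage review 403 days ago vs limit 365 → not met
Not met: 4 of 11

4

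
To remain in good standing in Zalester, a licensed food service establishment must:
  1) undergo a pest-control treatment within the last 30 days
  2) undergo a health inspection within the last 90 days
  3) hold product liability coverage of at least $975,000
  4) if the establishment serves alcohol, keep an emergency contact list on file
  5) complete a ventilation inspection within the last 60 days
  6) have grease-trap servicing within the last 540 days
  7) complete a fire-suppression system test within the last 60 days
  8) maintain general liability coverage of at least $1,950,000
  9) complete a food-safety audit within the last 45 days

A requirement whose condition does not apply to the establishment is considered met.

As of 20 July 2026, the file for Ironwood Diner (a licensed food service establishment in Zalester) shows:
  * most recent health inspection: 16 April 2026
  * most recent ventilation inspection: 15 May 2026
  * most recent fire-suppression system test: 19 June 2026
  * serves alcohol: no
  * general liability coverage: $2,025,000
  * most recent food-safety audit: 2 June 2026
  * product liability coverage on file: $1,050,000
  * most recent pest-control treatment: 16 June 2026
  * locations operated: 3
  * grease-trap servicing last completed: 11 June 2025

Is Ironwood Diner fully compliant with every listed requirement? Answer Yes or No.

1. pest-control treatment 34 days ago vs limit 30 → not met
2. health inspection 95 days ago vs limit 90 → not met
3. product liability coverage $1,050,000 ≥ $975,000 → met
4. condition 'serves alcohol' does not hold → requirement n/a → met
5. ventilation inspection 66 days ago vs limit 60 → not met
6. grease-trap servicing 404 days ago vs limit 540 → met
7. fire-suppression system test 31 days ago vs limit 60 → met
8. general liability coverage $2,025,000 ≥ $1,950,000 → met
9. food-safety audit 48 days ago vs limit 45 → not met
Not met: 1, 2, 5, 9

No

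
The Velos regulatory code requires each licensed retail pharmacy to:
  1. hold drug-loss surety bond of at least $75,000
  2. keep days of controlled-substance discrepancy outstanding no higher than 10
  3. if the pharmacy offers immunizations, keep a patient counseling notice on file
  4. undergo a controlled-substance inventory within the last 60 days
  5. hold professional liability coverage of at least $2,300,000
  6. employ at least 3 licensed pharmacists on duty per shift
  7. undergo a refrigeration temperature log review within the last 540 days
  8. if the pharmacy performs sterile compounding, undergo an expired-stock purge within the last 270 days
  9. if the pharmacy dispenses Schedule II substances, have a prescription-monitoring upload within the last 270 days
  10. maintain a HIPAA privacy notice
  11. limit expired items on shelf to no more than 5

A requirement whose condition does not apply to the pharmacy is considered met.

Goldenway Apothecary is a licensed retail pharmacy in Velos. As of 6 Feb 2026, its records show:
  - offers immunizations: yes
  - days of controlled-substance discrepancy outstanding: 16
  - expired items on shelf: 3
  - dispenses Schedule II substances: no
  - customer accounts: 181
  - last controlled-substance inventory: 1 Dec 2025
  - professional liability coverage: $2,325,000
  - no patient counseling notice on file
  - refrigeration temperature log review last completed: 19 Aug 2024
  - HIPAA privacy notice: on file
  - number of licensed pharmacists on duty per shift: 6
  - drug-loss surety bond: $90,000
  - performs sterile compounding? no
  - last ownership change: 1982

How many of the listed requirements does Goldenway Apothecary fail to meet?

1. drug-loss surety bond $90,000 ≥ $75,000 → met
2. days of controlled-substance discrepancy outstanding 16 > 10 → not met
3. condition 'offers immunizations' holds; patient counseling notice absent → not met
4. controlled-substance inventory 67 days ago vs limit 60 → not met
5. professional liability coverage $2,325,000 ≥ $2,300,000 → met
6. licensed pharmacists on duty per shift 6 ≥ 3 → met
7. refrigeration temperature log review 536 days ago vs limit 540 → met
8. condition 'performs sterile compounding' does not hold → requirement n/a → met
9. condition 'dispenses Schedule II substances' does not hold → requirement n/a → met
10. HIPAA privacy notice present → met
11. expired items on shelf 3 ≤ 5 → met
Not met: 3 of 11

3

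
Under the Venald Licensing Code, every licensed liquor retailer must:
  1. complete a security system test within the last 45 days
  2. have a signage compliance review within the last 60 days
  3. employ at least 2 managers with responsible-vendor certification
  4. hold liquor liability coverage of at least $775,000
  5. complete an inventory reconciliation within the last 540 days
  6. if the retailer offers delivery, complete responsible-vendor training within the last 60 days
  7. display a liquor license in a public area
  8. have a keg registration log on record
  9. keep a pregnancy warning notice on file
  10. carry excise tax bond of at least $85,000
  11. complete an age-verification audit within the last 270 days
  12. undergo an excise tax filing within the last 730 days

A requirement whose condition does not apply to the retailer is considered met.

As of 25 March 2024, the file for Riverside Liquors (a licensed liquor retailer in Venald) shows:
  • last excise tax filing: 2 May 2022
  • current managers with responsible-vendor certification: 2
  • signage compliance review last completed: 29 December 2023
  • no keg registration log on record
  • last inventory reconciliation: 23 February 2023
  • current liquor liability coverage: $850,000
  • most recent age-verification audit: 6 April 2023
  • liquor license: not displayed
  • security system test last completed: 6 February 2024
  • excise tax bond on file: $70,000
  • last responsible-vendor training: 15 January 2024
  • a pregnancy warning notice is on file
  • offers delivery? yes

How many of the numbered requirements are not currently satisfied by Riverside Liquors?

1. security system test 48 days ago vs limit 45 → not met
2. signage compliance review 87 days ago vs limit 60 → not met
3. managers with responsible-vendor certification 2 ≥ 2 → met
4. liquor liability coverage $850,000 ≥ $775,000 → met
5. inventory reconciliation 396 days ago vs limit 540 → met
6. condition 'offers delivery' holds; responsible-vendor training 70 days ago vs limit 60 → not met
7. liquor license absent → not met
8. keg registration log absent → not met
9. pregnancy warning notice present → met
10. excise tax bond $70,000 < $85,000 → not met
11. age-verification audit 354 days ago vs limit 270 → not met
12. excise tax filing 693 days ago vs limit 730 → met
Not met: 7 of 12

7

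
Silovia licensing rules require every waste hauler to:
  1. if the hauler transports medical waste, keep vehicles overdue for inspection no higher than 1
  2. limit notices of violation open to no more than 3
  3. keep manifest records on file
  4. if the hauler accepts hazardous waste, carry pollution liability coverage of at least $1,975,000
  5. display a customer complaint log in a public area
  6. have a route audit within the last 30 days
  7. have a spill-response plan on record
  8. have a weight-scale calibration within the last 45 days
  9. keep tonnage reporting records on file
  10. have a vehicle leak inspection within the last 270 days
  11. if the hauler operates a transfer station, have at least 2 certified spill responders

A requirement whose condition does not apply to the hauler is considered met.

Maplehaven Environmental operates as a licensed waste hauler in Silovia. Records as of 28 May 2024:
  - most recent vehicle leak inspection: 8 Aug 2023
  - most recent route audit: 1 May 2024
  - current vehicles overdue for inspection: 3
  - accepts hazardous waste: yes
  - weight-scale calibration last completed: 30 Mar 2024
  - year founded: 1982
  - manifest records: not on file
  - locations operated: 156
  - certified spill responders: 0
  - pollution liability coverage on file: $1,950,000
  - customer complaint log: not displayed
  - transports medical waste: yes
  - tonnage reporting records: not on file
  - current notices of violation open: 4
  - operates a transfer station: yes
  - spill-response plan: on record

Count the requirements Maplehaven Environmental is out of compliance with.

1. condition 'transports medical waste' holds; vehicles overdue for inspection 3 > 1 → not met
2. notices of violation open 4 > 3 → not met
3. manifest records absent → not met
4. condition 'accepts hazardous waste' holds; pollution liability coverage $1,950,000 < $1,975,000 → not met
5. customer complaint log absent → not met
6. route audit 27 days ago vs limit 30 → met
7. spill-response plan present → met
8. weight-scale calibration 59 days ago vs limit 45 → not met
9. tonnage reporting records absent → not met
10. vehicle leak inspection 294 days ago vs limit 270 → not met
11. condition 'operates a transfer station' holds; certified spill responders 0 < 2 → not met
Not met: 9 of 11

9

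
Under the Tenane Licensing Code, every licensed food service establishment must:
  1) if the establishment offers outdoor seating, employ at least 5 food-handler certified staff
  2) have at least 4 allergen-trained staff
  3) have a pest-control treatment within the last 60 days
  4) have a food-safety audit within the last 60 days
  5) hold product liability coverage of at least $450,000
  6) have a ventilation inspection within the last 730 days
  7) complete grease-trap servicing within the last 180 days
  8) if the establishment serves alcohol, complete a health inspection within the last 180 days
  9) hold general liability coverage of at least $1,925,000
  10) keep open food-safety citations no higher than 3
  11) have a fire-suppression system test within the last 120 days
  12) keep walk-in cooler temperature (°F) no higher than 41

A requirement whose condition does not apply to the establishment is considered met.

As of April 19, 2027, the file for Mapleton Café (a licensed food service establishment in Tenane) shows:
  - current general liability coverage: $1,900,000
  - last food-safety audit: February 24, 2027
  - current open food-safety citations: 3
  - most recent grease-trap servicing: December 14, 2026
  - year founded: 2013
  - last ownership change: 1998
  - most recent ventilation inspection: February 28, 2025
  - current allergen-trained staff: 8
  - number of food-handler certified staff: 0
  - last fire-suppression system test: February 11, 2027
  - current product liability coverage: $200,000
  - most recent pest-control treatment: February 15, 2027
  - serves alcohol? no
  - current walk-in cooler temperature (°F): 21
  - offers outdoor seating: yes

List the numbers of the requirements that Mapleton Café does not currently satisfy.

1. condition 'offers outdoor seating' holds; food-handler certified staff 0 < 5 → not met
2. allergen-trained staff 8 ≥ 4 → met
3. pest-control treatment 63 days ago vs limit 60 → not met
4. food-safety audit 54 days ago vs limit 60 → met
5. product liability coverage $200,000 < $450,000 → not met
6. ventilation inspection 780 days ago vs limit 730 → not met
7. grease-trap servicing 126 days ago vs limit 180 → met
8. condition 'serves alcohol' does not hold → requirement n/a → met
9. general liability coverage $1,900,000 < $1,925,000 → not met
10. open food-safety citations 3 ≤ 3 → met
11. fire-suppression system test 67 days ago vs limit 120 → met
12. walk-in cooler temperature (°F) 21 ≤ 41 → met
Not met: 1, 3, 5, 6, 9

1, 3, 5, 6, 9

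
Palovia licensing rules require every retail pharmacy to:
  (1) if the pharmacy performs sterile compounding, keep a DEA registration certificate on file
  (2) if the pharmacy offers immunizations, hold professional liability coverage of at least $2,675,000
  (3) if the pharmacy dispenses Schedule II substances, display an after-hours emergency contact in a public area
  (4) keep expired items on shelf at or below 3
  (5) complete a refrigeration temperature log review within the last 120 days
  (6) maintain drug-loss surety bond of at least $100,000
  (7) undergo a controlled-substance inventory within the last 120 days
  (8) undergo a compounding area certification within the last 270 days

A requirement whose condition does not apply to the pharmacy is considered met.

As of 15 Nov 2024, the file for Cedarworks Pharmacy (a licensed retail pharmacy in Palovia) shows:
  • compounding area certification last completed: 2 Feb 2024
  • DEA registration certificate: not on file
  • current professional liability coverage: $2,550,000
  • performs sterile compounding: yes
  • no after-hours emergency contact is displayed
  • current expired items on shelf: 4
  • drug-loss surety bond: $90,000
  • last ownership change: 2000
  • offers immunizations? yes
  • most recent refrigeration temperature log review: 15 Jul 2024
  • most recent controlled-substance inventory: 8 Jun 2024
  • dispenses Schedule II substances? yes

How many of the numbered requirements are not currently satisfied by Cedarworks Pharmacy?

8

1. condition 'performs sterile compounding' holds; DEA registration certificate absent → not met
2. condition 'offers immunizations' holds; professional liability coverage $2,550,000 < $2,675,000 → not met
3. condition 'dispenses Schedule II substances' holds; after-hours emergency contact absent → not met
4. expired items on shelf 4 > 3 → not met
5. refrigeration temperature log review 123 days ago vs limit 120 → not met
6. drug-loss surety bond $90,000 < $100,000 → not met
7. controlled-substance inventory 160 days ago vs limit 120 → not met
8. compounding area certification 287 days ago vs limit 270 → not met
Not met: 8 of 8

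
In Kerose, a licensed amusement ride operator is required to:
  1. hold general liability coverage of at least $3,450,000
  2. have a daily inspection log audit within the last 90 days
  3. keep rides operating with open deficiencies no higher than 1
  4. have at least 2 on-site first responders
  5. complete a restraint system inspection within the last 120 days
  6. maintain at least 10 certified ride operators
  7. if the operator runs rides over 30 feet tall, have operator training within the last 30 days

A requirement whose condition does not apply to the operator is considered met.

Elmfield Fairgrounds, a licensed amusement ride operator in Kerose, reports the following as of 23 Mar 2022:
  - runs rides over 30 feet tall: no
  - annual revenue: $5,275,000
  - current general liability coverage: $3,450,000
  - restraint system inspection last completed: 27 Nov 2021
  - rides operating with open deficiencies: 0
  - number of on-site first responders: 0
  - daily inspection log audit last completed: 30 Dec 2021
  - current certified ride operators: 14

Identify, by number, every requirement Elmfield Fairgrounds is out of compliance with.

4

1. general liability coverage $3,450,000 ≥ $3,450,000 → met
2. daily inspection log audit 83 days ago vs limit 90 → met
3. rides operating with open deficiencies 0 ≤ 1 → met
4. on-site first responders 0 < 2 → not met
5. restraint system inspection 116 days ago vs limit 120 → met
6. certified ride operators 14 ≥ 10 → met
7. condition 'runs rides over 30 feet tall' does not hold → requirement n/a → met
Not met: 4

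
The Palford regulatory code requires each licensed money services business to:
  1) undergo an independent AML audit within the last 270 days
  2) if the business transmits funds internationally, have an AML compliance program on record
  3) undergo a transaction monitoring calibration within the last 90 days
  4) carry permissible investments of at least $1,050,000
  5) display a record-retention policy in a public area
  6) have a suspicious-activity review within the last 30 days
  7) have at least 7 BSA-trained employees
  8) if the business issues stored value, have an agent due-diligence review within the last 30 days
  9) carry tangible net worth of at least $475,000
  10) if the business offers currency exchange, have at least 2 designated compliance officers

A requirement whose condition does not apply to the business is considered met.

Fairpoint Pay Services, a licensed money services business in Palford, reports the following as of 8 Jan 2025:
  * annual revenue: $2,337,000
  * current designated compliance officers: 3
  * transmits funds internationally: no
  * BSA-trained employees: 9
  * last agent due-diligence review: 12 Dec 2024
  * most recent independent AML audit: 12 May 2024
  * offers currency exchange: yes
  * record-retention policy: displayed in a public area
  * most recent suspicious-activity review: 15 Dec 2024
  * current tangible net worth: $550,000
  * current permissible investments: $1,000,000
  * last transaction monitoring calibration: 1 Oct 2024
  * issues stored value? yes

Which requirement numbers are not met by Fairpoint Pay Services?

1. independent AML audit 241 days ago vs limit 270 → met
2. condition 'transmits funds internationally' does not hold → requirement n/a → met
3. transaction monitoring calibration 99 days ago vs limit 90 → not met
4. permissible investments $1,000,000 < $1,050,000 → not met
5. record-retention policy present → met
6. suspicious-activity review 24 days ago vs limit 30 → met
7. BSA-trained employees 9 ≥ 7 → met
8. condition 'issues stored value' holds; agent due-diligence review 27 days ago vs limit 30 → met
9. tangible net worth $550,000 ≥ $475,000 → met
10. condition 'offers currency exchange' holds; designated compliance officers 3 ≥ 2 → met
Not met: 3, 4

3, 4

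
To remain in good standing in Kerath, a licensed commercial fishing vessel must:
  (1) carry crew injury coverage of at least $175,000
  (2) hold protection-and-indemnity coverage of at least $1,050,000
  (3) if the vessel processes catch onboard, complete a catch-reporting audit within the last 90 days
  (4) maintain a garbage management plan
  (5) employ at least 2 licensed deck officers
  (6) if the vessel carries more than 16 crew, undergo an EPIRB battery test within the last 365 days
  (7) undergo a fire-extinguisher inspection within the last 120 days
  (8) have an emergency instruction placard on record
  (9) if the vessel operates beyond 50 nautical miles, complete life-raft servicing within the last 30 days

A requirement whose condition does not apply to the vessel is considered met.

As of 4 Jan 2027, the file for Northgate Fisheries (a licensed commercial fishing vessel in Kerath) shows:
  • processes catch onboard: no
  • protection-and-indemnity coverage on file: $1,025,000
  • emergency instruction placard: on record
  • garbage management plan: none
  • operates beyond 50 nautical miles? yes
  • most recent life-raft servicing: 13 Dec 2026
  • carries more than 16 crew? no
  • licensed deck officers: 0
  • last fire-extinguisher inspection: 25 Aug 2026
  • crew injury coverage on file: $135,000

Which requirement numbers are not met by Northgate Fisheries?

1, 2, 4, 5, 7

1. crew injury coverage $135,000 < $175,000 → not met
2. protection-and-indemnity coverage $1,025,000 < $1,050,000 → not met
3. condition 'processes catch onboard' does not hold → requirement n/a → met
4. garbage management plan absent → not met
5. licensed deck officers 0 < 2 → not met
6. condition 'carries more than 16 crew' does not hold → requirement n/a → met
7. fire-extinguisher inspection 132 days ago vs limit 120 → not met
8. emergency instruction placard present → met
9. condition 'operates beyond 50 nautical miles' holds; life-raft servicing 22 days ago vs limit 30 → met
Not met: 1, 2, 4, 5, 7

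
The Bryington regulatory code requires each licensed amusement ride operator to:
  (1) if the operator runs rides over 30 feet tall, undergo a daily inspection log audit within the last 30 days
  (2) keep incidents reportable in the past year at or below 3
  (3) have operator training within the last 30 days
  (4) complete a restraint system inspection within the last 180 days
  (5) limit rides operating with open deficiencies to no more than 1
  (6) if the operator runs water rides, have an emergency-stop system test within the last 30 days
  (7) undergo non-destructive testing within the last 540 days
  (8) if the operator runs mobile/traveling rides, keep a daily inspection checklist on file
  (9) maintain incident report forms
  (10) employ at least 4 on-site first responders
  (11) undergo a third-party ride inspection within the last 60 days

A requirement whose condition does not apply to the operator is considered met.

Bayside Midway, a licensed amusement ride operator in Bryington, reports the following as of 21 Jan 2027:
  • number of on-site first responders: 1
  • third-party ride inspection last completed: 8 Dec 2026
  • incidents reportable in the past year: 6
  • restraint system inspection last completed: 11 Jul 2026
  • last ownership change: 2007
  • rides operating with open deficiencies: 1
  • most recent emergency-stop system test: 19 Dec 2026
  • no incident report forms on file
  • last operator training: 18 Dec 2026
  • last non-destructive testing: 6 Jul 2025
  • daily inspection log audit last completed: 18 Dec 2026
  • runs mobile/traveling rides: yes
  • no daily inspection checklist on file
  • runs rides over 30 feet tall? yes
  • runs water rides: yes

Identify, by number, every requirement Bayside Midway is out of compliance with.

1, 2, 3, 4, 6, 7, 8, 9, 10

1. condition 'runs rides over 30 feet tall' holds; daily inspection log audit 34 days ago vs limit 30 → not met
2. incidents reportable in the past year 6 > 3 → not met
3. operator training 34 days ago vs limit 30 → not met
4. restraint system inspection 194 days ago vs limit 180 → not met
5. rides operating with open deficiencies 1 ≤ 1 → met
6. condition 'runs water rides' holds; emergency-stop system test 33 days ago vs limit 30 → not met
7. non-destructive testing 564 days ago vs limit 540 → not met
8. condition 'runs mobile/traveling rides' holds; daily inspection checklist absent → not met
9. incident report forms absent → not met
10. on-site first responders 1 < 4 → not met
11. third-party ride inspection 44 days ago vs limit 60 → met
Not met: 1, 2, 3, 4, 6, 7, 8, 9, 10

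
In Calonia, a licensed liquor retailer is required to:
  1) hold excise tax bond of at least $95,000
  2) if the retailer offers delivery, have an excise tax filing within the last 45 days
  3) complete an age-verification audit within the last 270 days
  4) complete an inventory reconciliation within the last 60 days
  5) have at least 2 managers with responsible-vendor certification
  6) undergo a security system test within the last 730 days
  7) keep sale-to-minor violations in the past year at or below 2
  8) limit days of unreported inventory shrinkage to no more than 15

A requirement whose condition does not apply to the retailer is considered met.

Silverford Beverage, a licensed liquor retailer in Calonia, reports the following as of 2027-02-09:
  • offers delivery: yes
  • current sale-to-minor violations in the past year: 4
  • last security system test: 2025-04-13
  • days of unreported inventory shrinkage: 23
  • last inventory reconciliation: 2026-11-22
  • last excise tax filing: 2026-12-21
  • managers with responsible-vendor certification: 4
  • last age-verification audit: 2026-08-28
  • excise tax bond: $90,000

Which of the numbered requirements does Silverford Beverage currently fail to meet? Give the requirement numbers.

1, 2, 4, 7, 8

1. excise tax bond $90,000 < $95,000 → not met
2. condition 'offers delivery' holds; excise tax filing 50 days ago vs limit 45 → not met
3. age-verification audit 165 days ago vs limit 270 → met
4. inventory reconciliation 79 days ago vs limit 60 → not met
5. managers with responsible-vendor certification 4 ≥ 2 → met
6. security system test 667 days ago vs limit 730 → met
7. sale-to-minor violations in the past year 4 > 2 → not met
8. days of unreported inventory shrinkage 23 > 15 → not met
Not met: 1, 2, 4, 7, 8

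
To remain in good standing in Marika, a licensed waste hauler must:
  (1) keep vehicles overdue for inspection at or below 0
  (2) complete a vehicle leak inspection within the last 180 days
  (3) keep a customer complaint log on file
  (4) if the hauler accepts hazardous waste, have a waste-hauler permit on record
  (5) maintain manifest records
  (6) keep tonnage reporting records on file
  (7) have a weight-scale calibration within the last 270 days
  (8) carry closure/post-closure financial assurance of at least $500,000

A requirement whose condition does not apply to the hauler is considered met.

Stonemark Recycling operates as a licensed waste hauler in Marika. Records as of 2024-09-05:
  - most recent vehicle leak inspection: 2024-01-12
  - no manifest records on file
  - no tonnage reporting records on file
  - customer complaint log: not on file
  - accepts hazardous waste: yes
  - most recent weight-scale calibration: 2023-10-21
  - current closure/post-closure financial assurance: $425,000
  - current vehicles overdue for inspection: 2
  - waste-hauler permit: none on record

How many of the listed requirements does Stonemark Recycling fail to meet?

1. vehicles overdue for inspection 2 > 0 → not met
2. vehicle leak inspection 237 days ago vs limit 180 → not met
3. customer complaint log absent → not met
4. condition 'accepts hazardous waste' holds; waste-hauler permit absent → not met
5. manifest records absent → not met
6. tonnage reporting records absent → not met
7. weight-scale calibration 320 days ago vs limit 270 → not met
8. closure/post-closure financial assurance $425,000 < $500,000 → not met
Not met: 8 of 8

8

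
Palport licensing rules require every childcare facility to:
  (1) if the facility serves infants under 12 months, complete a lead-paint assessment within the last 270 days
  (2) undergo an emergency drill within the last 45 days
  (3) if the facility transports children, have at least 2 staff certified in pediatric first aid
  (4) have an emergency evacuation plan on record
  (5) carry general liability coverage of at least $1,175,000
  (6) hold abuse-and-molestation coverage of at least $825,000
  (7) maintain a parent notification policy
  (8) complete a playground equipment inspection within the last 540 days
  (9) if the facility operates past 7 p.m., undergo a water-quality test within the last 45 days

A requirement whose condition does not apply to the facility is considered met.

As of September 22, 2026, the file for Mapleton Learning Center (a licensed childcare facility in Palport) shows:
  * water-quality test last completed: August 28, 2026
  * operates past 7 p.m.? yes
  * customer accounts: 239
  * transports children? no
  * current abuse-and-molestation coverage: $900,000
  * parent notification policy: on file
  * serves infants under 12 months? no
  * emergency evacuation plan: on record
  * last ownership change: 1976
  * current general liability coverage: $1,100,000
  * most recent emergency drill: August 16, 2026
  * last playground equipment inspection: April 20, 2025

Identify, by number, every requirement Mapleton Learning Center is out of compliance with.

1. condition 'serves infants under 12 months' does not hold → requirement n/a → met
2. emergency drill 37 days ago vs limit 45 → met
3. condition 'transports children' does not hold → requirement n/a → met
4. emergency evacuation plan present → met
5. general liability coverage $1,100,000 < $1,175,000 → not met
6. abuse-and-molestation coverage $900,000 ≥ $825,000 → met
7. parent notification policy present → met
8. playground equipment inspection 520 days ago vs limit 540 → met
9. condition 'operates past 7 p.m.' holds; water-quality test 25 days ago vs limit 45 → met
Not met: 5

5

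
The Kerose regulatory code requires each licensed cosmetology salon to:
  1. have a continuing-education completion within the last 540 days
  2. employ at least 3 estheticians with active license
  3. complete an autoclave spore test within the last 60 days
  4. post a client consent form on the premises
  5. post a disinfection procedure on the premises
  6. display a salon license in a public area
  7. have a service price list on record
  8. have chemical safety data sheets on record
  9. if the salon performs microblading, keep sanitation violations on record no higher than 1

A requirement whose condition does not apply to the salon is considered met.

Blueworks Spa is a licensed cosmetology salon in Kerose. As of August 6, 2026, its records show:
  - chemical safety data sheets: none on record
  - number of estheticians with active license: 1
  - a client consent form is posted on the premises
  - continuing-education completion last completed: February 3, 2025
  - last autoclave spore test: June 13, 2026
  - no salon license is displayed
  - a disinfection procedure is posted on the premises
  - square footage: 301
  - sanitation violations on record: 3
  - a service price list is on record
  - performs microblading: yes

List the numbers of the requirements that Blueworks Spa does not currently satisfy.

1, 2, 6, 8, 9

1. continuing-education completion 549 days ago vs limit 540 → not met
2. estheticians with active license 1 < 3 → not met
3. autoclave spore test 54 days ago vs limit 60 → met
4. client consent form present → met
5. disinfection procedure present → met
6. salon license absent → not met
7. service price list present → met
8. chemical safety data sheets absent → not met
9. condition 'performs microblading' holds; sanitation violations on record 3 > 1 → not met
Not met: 1, 2, 6, 8, 9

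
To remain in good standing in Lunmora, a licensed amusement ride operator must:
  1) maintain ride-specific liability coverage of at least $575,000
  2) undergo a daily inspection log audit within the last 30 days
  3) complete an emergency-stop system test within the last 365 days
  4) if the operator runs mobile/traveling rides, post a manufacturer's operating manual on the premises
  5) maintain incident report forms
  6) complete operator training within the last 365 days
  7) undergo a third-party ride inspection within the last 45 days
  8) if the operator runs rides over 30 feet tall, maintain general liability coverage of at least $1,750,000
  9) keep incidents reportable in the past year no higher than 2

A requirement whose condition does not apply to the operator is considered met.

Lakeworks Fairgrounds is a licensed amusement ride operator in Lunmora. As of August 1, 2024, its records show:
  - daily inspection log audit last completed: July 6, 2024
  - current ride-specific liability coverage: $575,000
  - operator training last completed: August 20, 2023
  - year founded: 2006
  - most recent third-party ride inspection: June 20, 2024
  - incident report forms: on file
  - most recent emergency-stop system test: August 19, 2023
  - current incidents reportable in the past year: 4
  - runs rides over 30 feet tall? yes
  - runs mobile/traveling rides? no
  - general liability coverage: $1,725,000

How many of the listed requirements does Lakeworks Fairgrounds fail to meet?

2

1. ride-specific liability coverage $575,000 ≥ $575,000 → met
2. daily inspection log audit 26 days ago vs limit 30 → met
3. emergency-stop system test 348 days ago vs limit 365 → met
4. condition 'runs mobile/traveling rides' does not hold → requirement n/a → met
5. incident report forms present → met
6. operator training 347 days ago vs limit 365 → met
7. third-party ride inspection 42 days ago vs limit 45 → met
8. condition 'runs rides over 30 feet tall' holds; general liability coverage $1,725,000 < $1,750,000 → not met
9. incidents reportable in the past year 4 > 2 → not met
Not met: 2 of 9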